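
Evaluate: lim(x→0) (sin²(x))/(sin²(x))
This is a 0/0 indeterminate form.

Apply L'Hôpital's rule: differentiate numerator and denominator separately.
  f(x) = sin(x)^2   ⇒   f'(x) = 2·sin(x)·cos(x)
  g(x) = sin(x)^2   ⇒   g'(x) = 2·sin(x)·cos(x)
  lim(x→0) f'(x)/g'(x) = lim(x→0) (2·sin(x)·cos(x))/(2·sin(x)·cos(x))
  = 1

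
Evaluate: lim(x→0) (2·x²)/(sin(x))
This is a 0/0 indeterminate form.

Apply L'Hôpital's rule: differentiate numerator and denominator separately.
  f(x) = 2·x^2   ⇒   f'(x) = 4·x
  g(x) = sin(x)   ⇒   g'(x) = cos(x)
  lim(x→0) f'(x)/g'(x) = lim(x→0) (4·x)/(cos(x))
  = 0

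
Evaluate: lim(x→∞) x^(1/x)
This is an exponential indeterminate form.

For exponential indeterminate forms, take the natural log:
  Let L = lim(x→∞) x^(1/x)
  Then ln(L) = lim(x→∞) [exponent × ln(base)]
  Evaluate using L'Hôpital or standard limits, then exponentiate.
  L = 1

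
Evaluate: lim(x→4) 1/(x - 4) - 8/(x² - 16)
This is an ∞-∞ indeterminate form.

Combine fractions or rationalize to convert ∞-∞ to 0/0 form:
  lim(x→4) 1/(x - 4) - 8/(x² - 16) = 1/8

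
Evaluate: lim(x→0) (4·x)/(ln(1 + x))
This is a 0/0 indeterminate form.

Apply L'Hôpital's rule: differentiate numerator and denominator separately.
  f(x) = 4·x   ⇒   f'(x) = 4
  g(x) = ln(x + 1)   ⇒   g'(x) = 1/(x + 1)
  lim(x→0) f'(x)/g'(x) = lim(x→0) (4)/(1/(x + 1))
  = 4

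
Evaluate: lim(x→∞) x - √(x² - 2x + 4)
This is an ∞-∞ indeterminate form.

Combine fractions or rationalize to convert ∞-∞ to 0/0 form:
  lim(x→∞) x - √(x² - 2x + 4) = 1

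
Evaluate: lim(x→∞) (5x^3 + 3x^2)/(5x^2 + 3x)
This is an ∞/∞ indeterminate form.

Apply L'Hôpital's rule: differentiate numerator and denominator separately.
  f(x) = 5·x^3 + 3·x^2   ⇒   f'(x) = 15·x^2 + 6·x
  g(x) = 5·x^2 + 3·x   ⇒   g'(x) = 10·x + 3
  lim(x→∞) f'(x)/g'(x) = lim(x→∞) (15·x^2 + 6·x)/(10·x + 3)
  = ∞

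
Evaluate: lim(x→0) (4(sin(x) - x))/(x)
This is a 0/0 indeterminate form.

Apply L'Hôpital's rule: differentiate numerator and denominator separately.
  f(x) = -4·x + 4·sin(x)   ⇒   f'(x) = 4·cos(x) - 4
  g(x) = x   ⇒   g'(x) = 1
  lim(x→0) f'(x)/g'(x) = lim(x→0) (4·cos(x) - 4)/(1)
  = 0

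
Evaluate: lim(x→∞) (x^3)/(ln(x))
This is an ∞/∞ indeterminate form.

Apply L'Hôpital's rule: differentiate numerator and denominator separately.
  f(x) = x^3   ⇒   f'(x) = 3·x^2
  g(x) = ln(x)   ⇒   g'(x) = 1/x
  lim(x→∞) f'(x)/g'(x) = lim(x→∞) (3·x^2)/(1/x)
  = ∞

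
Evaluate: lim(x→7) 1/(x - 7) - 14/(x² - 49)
This is an ∞-∞ indeterminate form.

Combine fractions or rationalize to convert ∞-∞ to 0/0 form:
  lim(x→7) 1/(x - 7) - 14/(x² - 49) = 1/14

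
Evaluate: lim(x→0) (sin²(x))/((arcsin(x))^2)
This is a 0/0 indeterminate form.

Apply L'Hôpital's rule: differentiate numerator and denominator separately.
  f(x) = sin(x)^2   ⇒   f'(x) = 2·sin(x)·cos(x)
  g(x) = asin(x)^2   ⇒   g'(x) = 2·asin(x)/sqrt(1 - x^2)
  lim(x→0) f'(x)/g'(x) = lim(x→0) (2·sin(x)·cos(x))/(2·asin(x)/sqrt(1 - x^2))
  = 1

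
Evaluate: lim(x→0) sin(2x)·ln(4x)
This is a 0·∞ indeterminate form.

Rewrite 0·∞ as a quotient (0/0 or ∞/∞ form), then apply L'Hôpital's rule:
  lim(x→0) sin(2x)·ln(4x) = 0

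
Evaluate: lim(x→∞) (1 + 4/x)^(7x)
This is an exponential indeterminate form.

For exponential indeterminate forms, take the natural log:
  Let L = lim(x→∞) (1 + 4/x)^(7x)
  Then ln(L) = lim(x→∞) [exponent × ln(base)]
  Evaluate using L'Hôpital or standard limits, then exponentiate.
  L = e^(28)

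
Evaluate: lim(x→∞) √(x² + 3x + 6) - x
This is an ∞-∞ indeterminate form.

Combine fractions or rationalize to convert ∞-∞ to 0/0 form:
  lim(x→∞) √(x² + 3x + 6) - x = 3/2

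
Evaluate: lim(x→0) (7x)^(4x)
This is an exponential indeterminate form.

For exponential indeterminate forms, take the natural log:
  Let L = lim(x→0) (7x)^(4x)
  Then ln(L) = lim(x→0) [exponent × ln(base)]
  Evaluate using L'Hôpital or standard limits, then exponentiate.
  L = 1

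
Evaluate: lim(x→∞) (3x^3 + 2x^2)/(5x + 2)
This is an ∞/∞ indeterminate form.

Apply L'Hôpital's rule: differentiate numerator and denominator separately.
  f(x) = 3·x^3 + 2·x^2   ⇒   f'(x) = 9·x^2 + 4·x
  g(x) = 5·x + 2   ⇒   g'(x) = 5
  lim(x→∞) f'(x)/g'(x) = lim(x→∞) (9·x^2 + 4·x)/(5)
  = ∞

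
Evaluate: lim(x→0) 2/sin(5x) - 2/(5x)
This is an ∞-∞ indeterminate form.

Combine fractions or rationalize to convert ∞-∞ to 0/0 form:
  lim(x→0) 2/sin(5x) - 2/(5x) = 0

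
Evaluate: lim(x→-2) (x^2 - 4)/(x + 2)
This is a standard limit.

Factor or rationalize the expression:
  lim(x→-2) (x^2 - 4)/(x + 2) = -4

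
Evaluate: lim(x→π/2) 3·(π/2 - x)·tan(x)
This is a 0·∞ indeterminate form.

Rewrite 0·∞ as a quotient (0/0 or ∞/∞ form), then apply L'Hôpital's rule:
  lim(x→π/2) 3·(π/2 - x)·tan(x) = 3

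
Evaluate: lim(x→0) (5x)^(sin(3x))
This is an exponential indeterminate form.

For exponential indeterminate forms, take the natural log:
  Let L = lim(x→0) (5x)^(sin(3x))
  Then ln(L) = lim(x→0) [exponent × ln(base)]
  Evaluate using L'Hôpital or standard limits, then exponentiate.
  L = 1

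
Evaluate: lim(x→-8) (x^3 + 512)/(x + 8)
This is a standard limit.

Factor or rationalize the expression:
  lim(x→-8) (x^3 + 512)/(x + 8) = 192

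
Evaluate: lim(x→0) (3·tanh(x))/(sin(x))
This is a 0/0 indeterminate form.

Apply L'Hôpital's rule: differentiate numerator and denominator separately.
  f(x) = 3·tanh(x)   ⇒   f'(x) = 3 - 3·tanh(x)^2
  g(x) = sin(x)   ⇒   g'(x) = cos(x)
  lim(x→0) f'(x)/g'(x) = lim(x→0) (3 - 3·tanh(x)^2)/(cos(x))
  = 3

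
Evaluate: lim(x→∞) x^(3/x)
This is an exponential indeterminate form.

For exponential indeterminate forms, take the natural log:
  Let L = lim(x→∞) x^(3/x)
  Then ln(L) = lim(x→∞) [exponent × ln(base)]
  Evaluate using L'Hôpital or standard limits, then exponentiate.
  L = 1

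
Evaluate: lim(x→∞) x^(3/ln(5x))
This is an exponential indeterminate form.

For exponential indeterminate forms, take the natural log:
  Let L = lim(x→∞) x^(3/ln(5x))
  Then ln(L) = lim(x→∞) [exponent × ln(base)]
  Evaluate using L'Hôpital or standard limits, then exponentiate.
  L = e^(3)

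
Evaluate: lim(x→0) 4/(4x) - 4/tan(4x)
This is an ∞-∞ indeterminate form.

Combine fractions or rationalize to convert ∞-∞ to 0/0 form:
  lim(x→0) 4/(4x) - 4/tan(4x) = 0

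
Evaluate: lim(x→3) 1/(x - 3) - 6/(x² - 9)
This is an ∞-∞ indeterminate form.

Combine fractions or rationalize to convert ∞-∞ to 0/0 form:
  lim(x→3) 1/(x - 3) - 6/(x² - 9) = 1/6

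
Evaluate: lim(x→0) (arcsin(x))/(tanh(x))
This is a 0/0 indeterminate form.

Apply L'Hôpital's rule: differentiate numerator and denominator separately.
  f(x) = asin(x)   ⇒   f'(x) = 1/sqrt(1 - x^2)
  g(x) = tanh(x)   ⇒   g'(x) = 1 - tanh(x)^2
  lim(x→0) f'(x)/g'(x) = lim(x→0) (1/sqrt(1 - x^2))/(1 - tanh(x)^2)
  = 1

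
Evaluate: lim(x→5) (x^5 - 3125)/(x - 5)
This is a standard limit.

Factor or rationalize the expression:
  lim(x→5) (x^5 - 3125)/(x - 5) = 3125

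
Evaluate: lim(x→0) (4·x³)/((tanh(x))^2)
This is a 0/0 indeterminate form.

Apply L'Hôpital's rule: differentiate numerator and denominator separately.
  f(x) = 4·x^3   ⇒   f'(x) = 12·x^2
  g(x) = tanh(x)^2   ⇒   g'(x) = (2 - 2·tanh(x)^2)·tanh(x)
  lim(x→0) f'(x)/g'(x) = lim(x→0) (12·x^2)/((2 - 2·tanh(x)^2)·tanh(x))
  = 0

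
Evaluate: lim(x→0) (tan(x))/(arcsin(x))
This is a 0/0 indeterminate form.

Apply L'Hôpital's rule: differentiate numerator and denominator separately.
  f(x) = tan(x)   ⇒   f'(x) = tan(x)^2 + 1
  g(x) = asin(x)   ⇒   g'(x) = 1/sqrt(1 - x^2)
  lim(x→0) f'(x)/g'(x) = lim(x→0) (tan(x)^2 + 1)/(1/sqrt(1 - x^2))
  = 1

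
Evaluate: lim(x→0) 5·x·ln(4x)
This is a 0·∞ indeterminate form.

Rewrite 0·∞ as a quotient (0/0 or ∞/∞ form), then apply L'Hôpital's rule:
  lim(x→0) 5·x·ln(4x) = 0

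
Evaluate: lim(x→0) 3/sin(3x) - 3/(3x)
This is an ∞-∞ indeterminate form.

Combine fractions or rationalize to convert ∞-∞ to 0/0 form:
  lim(x→0) 3/sin(3x) - 3/(3x) = 0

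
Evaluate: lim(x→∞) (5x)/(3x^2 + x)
This is an ∞/∞ indeterminate form.

Apply L'Hôpital's rule: differentiate numerator and denominator separately.
  f(x) = 5·x   ⇒   f'(x) = 5
  g(x) = 3·x^2 + x   ⇒   g'(x) = 6·x + 1
  lim(x→∞) f'(x)/g'(x) = lim(x→∞) (5)/(6·x + 1)
  = 0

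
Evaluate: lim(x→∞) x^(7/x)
This is an exponential indeterminate form.

For exponential indeterminate forms, take the natural log:
  Let L = lim(x→∞) x^(7/x)
  Then ln(L) = lim(x→∞) [exponent × ln(base)]
  Evaluate using L'Hôpital or standard limits, then exponentiate.
  L = 1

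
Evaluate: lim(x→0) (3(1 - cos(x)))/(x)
This is a 0/0 indeterminate form.

Apply L'Hôpital's rule: differentiate numerator and denominator separately.
  f(x) = 3 - 3·cos(x)   ⇒   f'(x) = 3·sin(x)
  g(x) = x   ⇒   g'(x) = 1
  lim(x→0) f'(x)/g'(x) = lim(x→0) (3·sin(x))/(1)
  = 0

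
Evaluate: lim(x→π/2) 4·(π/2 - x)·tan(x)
This is a 0·∞ indeterminate form.

Rewrite 0·∞ as a quotient (0/0 or ∞/∞ form), then apply L'Hôpital's rule:
  lim(x→π/2) 4·(π/2 - x)·tan(x) = 4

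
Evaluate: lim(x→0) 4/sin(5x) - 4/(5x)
This is an ∞-∞ indeterminate form.

Combine fractions or rationalize to convert ∞-∞ to 0/0 form:
  lim(x→0) 4/sin(5x) - 4/(5x) = 0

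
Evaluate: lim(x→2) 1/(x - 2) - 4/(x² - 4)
This is an ∞-∞ indeterminate form.

Combine fractions or rationalize to convert ∞-∞ to 0/0 form:
  lim(x→2) 1/(x - 2) - 4/(x² - 4) = 1/4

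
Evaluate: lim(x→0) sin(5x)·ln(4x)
This is a 0·∞ indeterminate form.

Rewrite 0·∞ as a quotient (0/0 or ∞/∞ form), then apply L'Hôpital's rule:
  lim(x→0) sin(5x)·ln(4x) = 0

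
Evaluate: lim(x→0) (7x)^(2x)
This is an exponential indeterminate form.

For exponential indeterminate forms, take the natural log:
  Let L = lim(x→0) (7x)^(2x)
  Then ln(L) = lim(x→0) [exponent × ln(base)]
  Evaluate using L'Hôpital or standard limits, then exponentiate.
  L = 1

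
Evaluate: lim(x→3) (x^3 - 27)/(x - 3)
This is a standard limit.

Factor or rationalize the expression:
  lim(x→3) (x^3 - 27)/(x - 3) = 27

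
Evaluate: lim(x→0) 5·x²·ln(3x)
This is a 0·∞ indeterminate form.

Rewrite 0·∞ as a quotient (0/0 or ∞/∞ form), then apply L'Hôpital's rule:
  lim(x→0) 5·x²·ln(3x) = 0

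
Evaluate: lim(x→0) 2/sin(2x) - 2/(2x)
This is an ∞-∞ indeterminate form.

Combine fractions or rationalize to convert ∞-∞ to 0/0 form:
  lim(x→0) 2/sin(2x) - 2/(2x) = 0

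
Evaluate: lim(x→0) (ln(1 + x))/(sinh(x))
This is a 0/0 indeterminate form.

Apply L'Hôpital's rule: differentiate numerator and denominator separately.
  f(x) = ln(x + 1)   ⇒   f'(x) = 1/(x + 1)
  g(x) = sinh(x)   ⇒   g'(x) = cosh(x)
  lim(x→0) f'(x)/g'(x) = lim(x→0) (1/(x + 1))/(cosh(x))
  = 1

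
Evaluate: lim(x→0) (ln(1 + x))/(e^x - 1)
This is a 0/0 indeterminate form.

Apply L'Hôpital's rule: differentiate numerator and denominator separately.
  f(x) = ln(x + 1)   ⇒   f'(x) = 1/(x + 1)
  g(x) = e^(x) - 1   ⇒   g'(x) = e^(x)
  lim(x→0) f'(x)/g'(x) = lim(x→0) (1/(x + 1))/(e^(x))
  = 1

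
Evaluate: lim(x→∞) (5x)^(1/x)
This is an exponential indeterminate form.

For exponential indeterminate forms, take the natural log:
  Let L = lim(x→∞) (5x)^(1/x)
  Then ln(L) = lim(x→∞) [exponent × ln(base)]
  Evaluate using L'Hôpital or standard limits, then exponentiate.
  L = 1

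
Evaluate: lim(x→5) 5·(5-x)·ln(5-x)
This is a 0·∞ indeterminate form.

Rewrite 0·∞ as a quotient (0/0 or ∞/∞ form), then apply L'Hôpital's rule:
  lim(x→5) 5·(5-x)·ln(5-x) = 0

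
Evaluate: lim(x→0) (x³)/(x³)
This is a 0/0 indeterminate form.

Apply L'Hôpital's rule: differentiate numerator and denominator separately.
  f(x) = x^3   ⇒   f'(x) = 3·x^2
  g(x) = x^3   ⇒   g'(x) = 3·x^2
  lim(x→0) f'(x)/g'(x) = lim(x→0) (3·x^2)/(3·x^2)
  = 1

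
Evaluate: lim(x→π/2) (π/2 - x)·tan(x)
This is a 0·∞ indeterminate form.

Rewrite 0·∞ as a quotient (0/0 or ∞/∞ form), then apply L'Hôpital's rule:
  lim(x→π/2) (π/2 - x)·tan(x) = 1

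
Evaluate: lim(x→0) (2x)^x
This is an exponential indeterminate form.

For exponential indeterminate forms, take the natural log:
  Let L = lim(x→0) (2x)^x
  Then ln(L) = lim(x→0) [exponent × ln(base)]
  Evaluate using L'Hôpital or standard limits, then exponentiate.
  L = 1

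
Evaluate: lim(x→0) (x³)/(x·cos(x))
This is a 0/0 indeterminate form.

Apply L'Hôpital's rule: differentiate numerator and denominator separately.
  f(x) = x^3   ⇒   f'(x) = 3·x^2
  g(x) = x·cos(x)   ⇒   g'(x) = -x·sin(x) + cos(x)
  lim(x→0) f'(x)/g'(x) = lim(x→0) (3·x^2)/(-x·sin(x) + cos(x))
  = 0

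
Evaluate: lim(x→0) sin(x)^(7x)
This is an exponential indeterminate form.

For exponential indeterminate forms, take the natural log:
  Let L = lim(x→0) sin(x)^(7x)
  Then ln(L) = lim(x→0) [exponent × ln(base)]
  Evaluate using L'Hôpital or standard limits, then exponentiate.
  L = 1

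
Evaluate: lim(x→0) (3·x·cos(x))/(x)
This is a 0/0 indeterminate form.

Apply L'Hôpital's rule: differentiate numerator and denominator separately.
  f(x) = 3·x·cos(x)   ⇒   f'(x) = -3·x·sin(x) + 3·cos(x)
  g(x) = x   ⇒   g'(x) = 1
  lim(x→0) f'(x)/g'(x) = lim(x→0) (-3·x·sin(x) + 3·cos(x))/(1)
  = 3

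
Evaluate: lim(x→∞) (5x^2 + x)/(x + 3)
This is an ∞/∞ indeterminate form.

Apply L'Hôpital's rule: differentiate numerator and denominator separately.
  f(x) = 5·x^2 + x   ⇒   f'(x) = 10·x + 1
  g(x) = x + 3   ⇒   g'(x) = 1
  lim(x→∞) f'(x)/g'(x) = lim(x→∞) (10·x + 1)/(1)
  = ∞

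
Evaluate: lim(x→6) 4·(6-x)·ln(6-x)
This is a 0·∞ indeterminate form.

Rewrite 0·∞ as a quotient (0/0 or ∞/∞ form), then apply L'Hôpital's rule:
  lim(x→6) 4·(6-x)·ln(6-x) = 0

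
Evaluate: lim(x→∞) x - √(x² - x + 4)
This is an ∞-∞ indeterminate form.

Combine fractions or rationalize to convert ∞-∞ to 0/0 form:
  lim(x→∞) x - √(x² - x + 4) = 1/2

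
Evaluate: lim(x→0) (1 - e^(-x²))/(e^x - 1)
This is a 0/0 indeterminate form.

Apply L'Hôpital's rule: differentiate numerator and denominator separately.
  f(x) = 1 - e^(-x^2)   ⇒   f'(x) = 2·x·e^(-x^2)
  g(x) = e^(x) - 1   ⇒   g'(x) = e^(x)
  lim(x→0) f'(x)/g'(x) = lim(x→0) (2·x·e^(-x^2))/(e^(x))
  = 0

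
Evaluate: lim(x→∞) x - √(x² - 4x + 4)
This is an ∞-∞ indeterminate form.

Combine fractions or rationalize to convert ∞-∞ to 0/0 form:
  lim(x→∞) x - √(x² - 4x + 4) = 2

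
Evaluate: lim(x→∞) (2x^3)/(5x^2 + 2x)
This is an ∞/∞ indeterminate form.

Apply L'Hôpital's rule: differentiate numerator and denominator separately.
  f(x) = 2·x^3   ⇒   f'(x) = 6·x^2
  g(x) = 5·x^2 + 2·x   ⇒   g'(x) = 10·x + 2
  lim(x→∞) f'(x)/g'(x) = lim(x→∞) (6·x^2)/(10·x + 2)
  = ∞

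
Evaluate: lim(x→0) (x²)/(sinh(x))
This is a 0/0 indeterminate form.

Apply L'Hôpital's rule: differentiate numerator and denominator separately.
  f(x) = x^2   ⇒   f'(x) = 2·x
  g(x) = sinh(x)   ⇒   g'(x) = cosh(x)
  lim(x→0) f'(x)/g'(x) = lim(x→0) (2·x)/(cosh(x))
  = 0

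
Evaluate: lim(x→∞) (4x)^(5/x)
This is an exponential indeterminate form.

For exponential indeterminate forms, take the natural log:
  Let L = lim(x→∞) (4x)^(5/x)
  Then ln(L) = lim(x→∞) [exponent × ln(base)]
  Evaluate using L'Hôpital or standard limits, then exponentiate.
  L = 1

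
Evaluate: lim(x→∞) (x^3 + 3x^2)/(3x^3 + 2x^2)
This is an ∞/∞ indeterminate form.

Apply L'Hôpital's rule: differentiate numerator and denominator separately.
  f(x) = x^3 + 3·x^2   ⇒   f'(x) = 3·x^2 + 6·x
  g(x) = 3·x^3 + 2·x^2   ⇒   g'(x) = 9·x^2 + 4·x
  lim(x→∞) f'(x)/g'(x) = lim(x→∞) (3·x^2 + 6·x)/(9·x^2 + 4·x)
  = 1/3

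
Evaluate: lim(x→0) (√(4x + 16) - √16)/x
This is a standard limit.

Factor or rationalize the expression:
  lim(x→0) (√(4x + 16) - √16)/x = 1/2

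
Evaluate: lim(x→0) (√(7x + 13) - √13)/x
This is a standard limit.

Factor or rationalize the expression:
  lim(x→0) (√(7x + 13) - √13)/x = 7·sqrt(13)/26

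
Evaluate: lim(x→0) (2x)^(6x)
This is an exponential indeterminate form.

For exponential indeterminate forms, take the natural log:
  Let L = lim(x→0) (2x)^(6x)
  Then ln(L) = lim(x→0) [exponent × ln(base)]
  Evaluate using L'Hôpital or standard limits, then exponentiate.
  L = 1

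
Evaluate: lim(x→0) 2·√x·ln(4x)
This is a 0·∞ indeterminate form.

Rewrite 0·∞ as a quotient (0/0 or ∞/∞ form), then apply L'Hôpital's rule:
  lim(x→0) 2·√x·ln(4x) = 0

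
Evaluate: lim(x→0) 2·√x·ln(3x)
This is a 0·∞ indeterminate form.

Rewrite 0·∞ as a quotient (0/0 or ∞/∞ form), then apply L'Hôpital's rule:
  lim(x→0) 2·√x·ln(3x) = 0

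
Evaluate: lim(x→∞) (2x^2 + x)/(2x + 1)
This is an ∞/∞ indeterminate form.

Apply L'Hôpital's rule: differentiate numerator and denominator separately.
  f(x) = 2·x^2 + x   ⇒   f'(x) = 4·x + 1
  g(x) = 2·x + 1   ⇒   g'(x) = 2
  lim(x→∞) f'(x)/g'(x) = lim(x→∞) (4·x + 1)/(2)
  = ∞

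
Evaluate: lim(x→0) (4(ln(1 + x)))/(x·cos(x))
This is a 0/0 indeterminate form.

Apply L'Hôpital's rule: differentiate numerator and denominator separately.
  f(x) = 4·ln(x + 1)   ⇒   f'(x) = 4/(x + 1)
  g(x) = x·cos(x)   ⇒   g'(x) = -x·sin(x) + cos(x)
  lim(x→0) f'(x)/g'(x) = lim(x→0) (4/(x + 1))/(-x·sin(x) + cos(x))
  = 4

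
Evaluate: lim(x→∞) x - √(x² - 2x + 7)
This is an ∞-∞ indeterminate form.

Combine fractions or rationalize to convert ∞-∞ to 0/0 form:
  lim(x→∞) x - √(x² - 2x + 7) = 1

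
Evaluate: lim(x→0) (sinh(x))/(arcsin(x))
This is a 0/0 indeterminate form.

Apply L'Hôpital's rule: differentiate numerator and denominator separately.
  f(x) = sinh(x)   ⇒   f'(x) = cosh(x)
  g(x) = asin(x)   ⇒   g'(x) = 1/sqrt(1 - x^2)
  lim(x→0) f'(x)/g'(x) = lim(x→0) (cosh(x))/(1/sqrt(1 - x^2))
  = 1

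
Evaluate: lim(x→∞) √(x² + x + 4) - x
This is an ∞-∞ indeterminate form.

Combine fractions or rationalize to convert ∞-∞ to 0/0 form:
  lim(x→∞) √(x² + x + 4) - x = 1/2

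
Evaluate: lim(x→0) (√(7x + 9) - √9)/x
This is a standard limit.

Factor or rationalize the expression:
  lim(x→0) (√(7x + 9) - √9)/x = 7/6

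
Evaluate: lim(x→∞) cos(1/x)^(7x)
This is an exponential indeterminate form.

For exponential indeterminate forms, take the natural log:
  Let L = lim(x→∞) cos(1/x)^(7x)
  Then ln(L) = lim(x→∞) [exponent × ln(base)]
  Evaluate using L'Hôpital or standard limits, then exponentiate.
  L = 1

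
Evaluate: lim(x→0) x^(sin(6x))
This is an exponential indeterminate form.

For exponential indeterminate forms, take the natural log:
  Let L = lim(x→0) x^(sin(6x))
  Then ln(L) = lim(x→0) [exponent × ln(base)]
  Evaluate using L'Hôpital or standard limits, then exponentiate.
  L = 1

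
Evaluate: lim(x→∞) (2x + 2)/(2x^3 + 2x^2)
This is an ∞/∞ indeterminate form.

Apply L'Hôpital's rule: differentiate numerator and denominator separately.
  f(x) = 2·x + 2   ⇒   f'(x) = 2
  g(x) = 2·x^3 + 2·x^2   ⇒   g'(x) = 6·x^2 + 4·x
  lim(x→∞) f'(x)/g'(x) = lim(x→∞) (2)/(6·x^2 + 4·x)
  = 0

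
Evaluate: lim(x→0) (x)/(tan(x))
This is a 0/0 indeterminate form.

Apply L'Hôpital's rule: differentiate numerator and denominator separately.
  f(x) = x   ⇒   f'(x) = 1
  g(x) = tan(x)   ⇒   g'(x) = tan(x)^2 + 1
  lim(x→0) f'(x)/g'(x) = lim(x→0) (1)/(tan(x)^2 + 1)
  = 1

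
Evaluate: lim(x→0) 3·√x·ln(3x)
This is a 0·∞ indeterminate form.

Rewrite 0·∞ as a quotient (0/0 or ∞/∞ form), then apply L'Hôpital's rule:
  lim(x→0) 3·√x·ln(3x) = 0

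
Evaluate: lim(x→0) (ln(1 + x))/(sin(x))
This is a 0/0 indeterminate form.

Apply L'Hôpital's rule: differentiate numerator and denominator separately.
  f(x) = ln(x + 1)   ⇒   f'(x) = 1/(x + 1)
  g(x) = sin(x)   ⇒   g'(x) = cos(x)
  lim(x→0) f'(x)/g'(x) = lim(x→0) (1/(x + 1))/(cos(x))
  = 1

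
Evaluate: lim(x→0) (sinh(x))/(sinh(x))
This is a 0/0 indeterminate form.

Apply L'Hôpital's rule: differentiate numerator and denominator separately.
  f(x) = sinh(x)   ⇒   f'(x) = cosh(x)
  g(x) = sinh(x)   ⇒   g'(x) = cosh(x)
  lim(x→0) f'(x)/g'(x) = lim(x→0) (cosh(x))/(cosh(x))
  = 1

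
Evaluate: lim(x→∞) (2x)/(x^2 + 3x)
This is an ∞/∞ indeterminate form.

Apply L'Hôpital's rule: differentiate numerator and denominator separately.
  f(x) = 2·x   ⇒   f'(x) = 2
  g(x) = x^2 + 3·x   ⇒   g'(x) = 2·x + 3
  lim(x→∞) f'(x)/g'(x) = lim(x→∞) (2)/(2·x + 3)
  = 0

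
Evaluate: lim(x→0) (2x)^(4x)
This is an exponential indeterminate form.

For exponential indeterminate forms, take the natural log:
  Let L = lim(x→0) (2x)^(4x)
  Then ln(L) = lim(x→0) [exponent × ln(base)]
  Evaluate using L'Hôpital or standard limits, then exponentiate.
  L = 1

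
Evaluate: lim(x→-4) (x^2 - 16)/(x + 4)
This is a standard limit.

Factor or rationalize the expression:
  lim(x→-4) (x^2 - 16)/(x + 4) = -8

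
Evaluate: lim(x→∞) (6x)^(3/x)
This is an exponential indeterminate form.

For exponential indeterminate forms, take the natural log:
  Let L = lim(x→∞) (6x)^(3/x)
  Then ln(L) = lim(x→∞) [exponent × ln(base)]
  Evaluate using L'Hôpital or standard limits, then exponentiate.
  L = 1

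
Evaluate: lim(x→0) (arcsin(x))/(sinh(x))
This is a 0/0 indeterminate form.

Apply L'Hôpital's rule: differentiate numerator and denominator separately.
  f(x) = asin(x)   ⇒   f'(x) = 1/sqrt(1 - x^2)
  g(x) = sinh(x)   ⇒   g'(x) = cosh(x)
  lim(x→0) f'(x)/g'(x) = lim(x→0) (1/sqrt(1 - x^2))/(cosh(x))
  = 1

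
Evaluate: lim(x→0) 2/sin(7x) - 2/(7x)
This is an ∞-∞ indeterminate form.

Combine fractions or rationalize to convert ∞-∞ to 0/0 form:
  lim(x→0) 2/sin(7x) - 2/(7x) = 0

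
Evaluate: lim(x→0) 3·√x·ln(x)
This is a 0·∞ indeterminate form.

Rewrite 0·∞ as a quotient (0/0 or ∞/∞ form), then apply L'Hôpital's rule:
  lim(x→0) 3·√x·ln(x) = 0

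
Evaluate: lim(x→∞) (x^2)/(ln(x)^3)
This is an ∞/∞ indeterminate form.

Apply L'Hôpital's rule: differentiate numerator and denominator separately.
  f(x) = x^2   ⇒   f'(x) = 2·x
  g(x) = ln(x)^3   ⇒   g'(x) = 3·ln(x)^2/x
  lim(x→∞) f'(x)/g'(x) = lim(x→∞) (2·x)/(3·ln(x)^2/x)
  = ∞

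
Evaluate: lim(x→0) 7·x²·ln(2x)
This is a 0·∞ indeterminate form.

Rewrite 0·∞ as a quotient (0/0 or ∞/∞ form), then apply L'Hôpital's rule:
  lim(x→0) 7·x²·ln(2x) = 0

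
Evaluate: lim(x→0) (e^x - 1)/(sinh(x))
This is a 0/0 indeterminate form.

Apply L'Hôpital's rule: differentiate numerator and denominator separately.
  f(x) = e^(x) - 1   ⇒   f'(x) = e^(x)
  g(x) = sinh(x)   ⇒   g'(x) = cosh(x)
  lim(x→0) f'(x)/g'(x) = lim(x→0) (e^(x))/(cosh(x))
  = 1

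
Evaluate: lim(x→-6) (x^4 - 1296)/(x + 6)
This is a standard limit.

Factor or rationalize the expression:
  lim(x→-6) (x^4 - 1296)/(x + 6) = -864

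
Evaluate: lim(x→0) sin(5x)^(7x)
This is an exponential indeterminate form.

For exponential indeterminate forms, take the natural log:
  Let L = lim(x→0) sin(5x)^(7x)
  Then ln(L) = lim(x→0) [exponent × ln(base)]
  Evaluate using L'Hôpital or standard limits, then exponentiate.
  L = 1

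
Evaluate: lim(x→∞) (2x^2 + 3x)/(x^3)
This is an ∞/∞ indeterminate form.

Apply L'Hôpital's rule: differentiate numerator and denominator separately.
  f(x) = 2·x^2 + 3·x   ⇒   f'(x) = 4·x + 3
  g(x) = x^3   ⇒   g'(x) = 3·x^2
  lim(x→∞) f'(x)/g'(x) = lim(x→∞) (4·x + 3)/(3·x^2)
  = 0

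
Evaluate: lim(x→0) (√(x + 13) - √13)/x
This is a standard limit.

Factor or rationalize the expression:
  lim(x→0) (√(x + 13) - √13)/x = sqrt(13)/26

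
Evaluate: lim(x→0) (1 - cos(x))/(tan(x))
This is a 0/0 indeterminate form.

Apply L'Hôpital's rule: differentiate numerator and denominator separately.
  f(x) = 1 - cos(x)   ⇒   f'(x) = sin(x)
  g(x) = tan(x)   ⇒   g'(x) = tan(x)^2 + 1
  lim(x→0) f'(x)/g'(x) = lim(x→0) (sin(x))/(tan(x)^2 + 1)
  = 0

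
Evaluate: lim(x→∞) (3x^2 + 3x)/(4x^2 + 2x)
This is an ∞/∞ indeterminate form.

Apply L'Hôpital's rule: differentiate numerator and denominator separately.
  f(x) = 3·x^2 + 3·x   ⇒   f'(x) = 6·x + 3
  g(x) = 4·x^2 + 2·x   ⇒   g'(x) = 8·x + 2
  lim(x→∞) f'(x)/g'(x) = lim(x→∞) (6·x + 3)/(8·x + 2)
  = 3/4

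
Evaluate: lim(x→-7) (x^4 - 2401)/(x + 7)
This is a standard limit.

Factor or rationalize the expression:
  lim(x→-7) (x^4 - 2401)/(x + 7) = -1372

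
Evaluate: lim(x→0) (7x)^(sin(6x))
This is an exponential indeterminate form.

For exponential indeterminate forms, take the natural log:
  Let L = lim(x→0) (7x)^(sin(6x))
  Then ln(L) = lim(x→0) [exponent × ln(base)]
  Evaluate using L'Hôpital or standard limits, then exponentiate.
  L = 1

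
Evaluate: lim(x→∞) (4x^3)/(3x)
This is an ∞/∞ indeterminate form.

Apply L'Hôpital's rule: differentiate numerator and denominator separately.
  f(x) = 4·x^3   ⇒   f'(x) = 12·x^2
  g(x) = 3·x   ⇒   g'(x) = 3
  lim(x→∞) f'(x)/g'(x) = lim(x→∞) (12·x^2)/(3)
  = ∞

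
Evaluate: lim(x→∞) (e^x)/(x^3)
This is an ∞/∞ indeterminate form.

Apply L'Hôpital's rule: differentiate numerator and denominator separately.
  f(x) = e^(x)   ⇒   f'(x) = e^(x)
  g(x) = x^3   ⇒   g'(x) = 3·x^2
  lim(x→∞) f'(x)/g'(x) = lim(x→∞) (e^(x))/(3·x^2)
  = ∞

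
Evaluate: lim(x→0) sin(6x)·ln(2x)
This is a 0·∞ indeterminate form.

Rewrite 0·∞ as a quotient (0/0 or ∞/∞ form), then apply L'Hôpital's rule:
  lim(x→0) sin(6x)·ln(2x) = 0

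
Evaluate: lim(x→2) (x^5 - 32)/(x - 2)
This is a standard limit.

Factor or rationalize the expression:
  lim(x→2) (x^5 - 32)/(x - 2) = 80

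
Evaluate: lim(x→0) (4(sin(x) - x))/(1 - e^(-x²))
This is a 0/0 indeterminate form.

Apply L'Hôpital's rule: differentiate numerator and denominator separately.
  f(x) = -4·x + 4·sin(x)   ⇒   f'(x) = 4·cos(x) - 4
  g(x) = 1 - e^(-x^2)   ⇒   g'(x) = 2·x·e^(-x^2)
  lim(x→0) f'(x)/g'(x) = lim(x→0) (4·cos(x) - 4)/(2·x·e^(-x^2))
  = 0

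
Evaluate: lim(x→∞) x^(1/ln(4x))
This is an exponential indeterminate form.

For exponential indeterminate forms, take the natural log:
  Let L = lim(x→∞) x^(1/ln(4x))
  Then ln(L) = lim(x→∞) [exponent × ln(base)]
  Evaluate using L'Hôpital or standard limits, then exponentiate.
  L = e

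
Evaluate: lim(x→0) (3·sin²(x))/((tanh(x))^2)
This is a 0/0 indeterminate form.

Apply L'Hôpital's rule: differentiate numerator and denominator separately.
  f(x) = 3·sin(x)^2   ⇒   f'(x) = 6·sin(x)·cos(x)
  g(x) = tanh(x)^2   ⇒   g'(x) = (2 - 2·tanh(x)^2)·tanh(x)
  lim(x→0) f'(x)/g'(x) = lim(x→0) (6·sin(x)·cos(x))/((2 - 2·tanh(x)^2)·tanh(x))
  = 3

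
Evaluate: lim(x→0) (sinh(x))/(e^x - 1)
This is a 0/0 indeterminate form.

Apply L'Hôpital's rule: differentiate numerator and denominator separately.
  f(x) = sinh(x)   ⇒   f'(x) = cosh(x)
  g(x) = e^(x) - 1   ⇒   g'(x) = e^(x)
  lim(x→0) f'(x)/g'(x) = lim(x→0) (cosh(x))/(e^(x))
  = 1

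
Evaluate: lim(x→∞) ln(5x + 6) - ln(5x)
This is an ∞-∞ indeterminate form.

Combine fractions or rationalize to convert ∞-∞ to 0/0 form:
  lim(x→∞) ln(5x + 6) - ln(5x) = 0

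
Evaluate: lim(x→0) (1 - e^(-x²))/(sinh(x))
This is a 0/0 indeterminate form.

Apply L'Hôpital's rule: differentiate numerator and denominator separately.
  f(x) = 1 - e^(-x^2)   ⇒   f'(x) = 2·x·e^(-x^2)
  g(x) = sinh(x)   ⇒   g'(x) = cosh(x)
  lim(x→0) f'(x)/g'(x) = lim(x→0) (2·x·e^(-x^2))/(cosh(x))
  = 0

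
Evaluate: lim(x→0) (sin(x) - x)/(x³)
This is a 0/0 indeterminate form.

Apply L'Hôpital's rule: differentiate numerator and denominator separately.
  f(x) = -x + sin(x)   ⇒   f'(x) = cos(x) - 1
  g(x) = x^3   ⇒   g'(x) = 3·x^2
  lim(x→0) f'(x)/g'(x) = lim(x→0) (cos(x) - 1)/(3·x^2)
  = -1/6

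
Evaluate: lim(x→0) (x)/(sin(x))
This is a 0/0 indeterminate form.

Apply L'Hôpital's rule: differentiate numerator and denominator separately.
  f(x) = x   ⇒   f'(x) = 1
  g(x) = sin(x)   ⇒   g'(x) = cos(x)
  lim(x→0) f'(x)/g'(x) = lim(x→0) (1)/(cos(x))
  = 1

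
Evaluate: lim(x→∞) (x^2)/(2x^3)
This is an ∞/∞ indeterminate form.

Apply L'Hôpital's rule: differentiate numerator and denominator separately.
  f(x) = x^2   ⇒   f'(x) = 2·x
  g(x) = 2·x^3   ⇒   g'(x) = 6·x^2
  lim(x→∞) f'(x)/g'(x) = lim(x→∞) (2·x)/(6·x^2)
  = 0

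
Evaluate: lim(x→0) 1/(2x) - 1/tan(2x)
This is an ∞-∞ indeterminate form.

Combine fractions or rationalize to convert ∞-∞ to 0/0 form:
  lim(x→0) 1/(2x) - 1/tan(2x) = 0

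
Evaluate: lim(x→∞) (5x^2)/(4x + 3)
This is an ∞/∞ indeterminate form.

Apply L'Hôpital's rule: differentiate numerator and denominator separately.
  f(x) = 5·x^2   ⇒   f'(x) = 10·x
  g(x) = 4·x + 3   ⇒   g'(x) = 4
  lim(x→∞) f'(x)/g'(x) = lim(x→∞) (10·x)/(4)
  = ∞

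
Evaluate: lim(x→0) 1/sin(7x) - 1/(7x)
This is an ∞-∞ indeterminate form.

Combine fractions or rationalize to convert ∞-∞ to 0/0 form:
  lim(x→0) 1/sin(7x) - 1/(7x) = 0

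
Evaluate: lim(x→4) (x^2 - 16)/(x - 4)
This is a standard limit.

Factor or rationalize the expression:
  lim(x→4) (x^2 - 16)/(x - 4) = 8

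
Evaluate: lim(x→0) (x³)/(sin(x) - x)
This is a 0/0 indeterminate form.

Apply L'Hôpital's rule: differentiate numerator and denominator separately.
  f(x) = x^3   ⇒   f'(x) = 3·x^2
  g(x) = -x + sin(x)   ⇒   g'(x) = cos(x) - 1
  lim(x→0) f'(x)/g'(x) = lim(x→0) (3·x^2)/(cos(x) - 1)
  = -6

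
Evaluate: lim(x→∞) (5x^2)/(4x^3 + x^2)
This is an ∞/∞ indeterminate form.

Apply L'Hôpital's rule: differentiate numerator and denominator separately.
  f(x) = 5·x^2   ⇒   f'(x) = 10·x
  g(x) = 4·x^3 + x^2   ⇒   g'(x) = 12·x^2 + 2·x
  lim(x→∞) f'(x)/g'(x) = lim(x→∞) (10·x)/(12·x^2 + 2·x)
  = 0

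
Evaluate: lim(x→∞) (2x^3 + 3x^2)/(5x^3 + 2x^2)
This is an ∞/∞ indeterminate form.

Apply L'Hôpital's rule: differentiate numerator and denominator separately.
  f(x) = 2·x^3 + 3·x^2   ⇒   f'(x) = 6·x^2 + 6·x
  g(x) = 5·x^3 + 2·x^2   ⇒   g'(x) = 15·x^2 + 4·x
  lim(x→∞) f'(x)/g'(x) = lim(x→∞) (6·x^2 + 6·x)/(15·x^2 + 4·x)
  = 2/5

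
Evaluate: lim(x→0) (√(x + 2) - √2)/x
This is a standard limit.

Factor or rationalize the expression:
  lim(x→0) (√(x + 2) - √2)/x = sqrt(2)/4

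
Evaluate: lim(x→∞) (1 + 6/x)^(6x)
This is an exponential indeterminate form.

For exponential indeterminate forms, take the natural log:
  Let L = lim(x→∞) (1 + 6/x)^(6x)
  Then ln(L) = lim(x→∞) [exponent × ln(base)]
  Evaluate using L'Hôpital or standard limits, then exponentiate.
  L = e^(36)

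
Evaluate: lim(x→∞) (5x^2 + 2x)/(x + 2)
This is an ∞/∞ indeterminate form.

Apply L'Hôpital's rule: differentiate numerator and denominator separately.
  f(x) = 5·x^2 + 2·x   ⇒   f'(x) = 10·x + 2
  g(x) = x + 2   ⇒   g'(x) = 1
  lim(x→∞) f'(x)/g'(x) = lim(x→∞) (10·x + 2)/(1)
  = ∞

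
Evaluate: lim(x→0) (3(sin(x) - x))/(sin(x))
This is a 0/0 indeterminate form.

Apply L'Hôpital's rule: differentiate numerator and denominator separately.
  f(x) = -3·x + 3·sin(x)   ⇒   f'(x) = 3·cos(x) - 3
  g(x) = sin(x)   ⇒   g'(x) = cos(x)
  lim(x→0) f'(x)/g'(x) = lim(x→0) (3·cos(x) - 3)/(cos(x))
  = 0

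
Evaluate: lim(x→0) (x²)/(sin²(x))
This is a 0/0 indeterminate form.

Apply L'Hôpital's rule: differentiate numerator and denominator separately.
  f(x) = x^2   ⇒   f'(x) = 2·x
  g(x) = sin(x)^2   ⇒   g'(x) = 2·sin(x)·cos(x)
  lim(x→0) f'(x)/g'(x) = lim(x→0) (2·x)/(2·sin(x)·cos(x))
  = 1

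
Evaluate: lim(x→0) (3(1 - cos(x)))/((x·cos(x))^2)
This is a 0/0 indeterminate form.

Apply L'Hôpital's rule: differentiate numerator and denominator separately.
  f(x) = 3 - 3·cos(x)   ⇒   f'(x) = 3·sin(x)
  g(x) = x^2·cos(x)^2   ⇒   g'(x) = -2·x^2·sin(x)·cos(x) + 2·x·cos(x)^2
  lim(x→0) f'(x)/g'(x) = lim(x→0) (3·sin(x))/(-2·x^2·sin(x)·cos(x) + 2·x·cos(x)^2)
  = 3/2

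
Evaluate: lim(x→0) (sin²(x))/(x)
This is a 0/0 indeterminate form.

Apply L'Hôpital's rule: differentiate numerator and denominator separately.
  f(x) = sin(x)^2   ⇒   f'(x) = 2·sin(x)·cos(x)
  g(x) = x   ⇒   g'(x) = 1
  lim(x→0) f'(x)/g'(x) = lim(x→0) (2·sin(x)·cos(x))/(1)
  = 0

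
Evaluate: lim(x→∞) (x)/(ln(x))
This is an ∞/∞ indeterminate form.

Apply L'Hôpital's rule: differentiate numerator and denominator separately.
  f(x) = x   ⇒   f'(x) = 1
  g(x) = ln(x)   ⇒   g'(x) = 1/x
  lim(x→∞) f'(x)/g'(x) = lim(x→∞) (1)/(1/x)
  = ∞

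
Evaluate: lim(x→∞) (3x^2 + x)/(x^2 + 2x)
This is an ∞/∞ indeterminate form.

Apply L'Hôpital's rule: differentiate numerator and denominator separately.
  f(x) = 3·x^2 + x   ⇒   f'(x) = 6·x + 1
  g(x) = x^2 + 2·x   ⇒   g'(x) = 2·x + 2
  lim(x→∞) f'(x)/g'(x) = lim(x→∞) (6·x + 1)/(2·x + 2)
  = 3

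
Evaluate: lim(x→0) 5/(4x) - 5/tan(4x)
This is an ∞-∞ indeterminate form.

Combine fractions or rationalize to convert ∞-∞ to 0/0 form:
  lim(x→0) 5/(4x) - 5/tan(4x) = 0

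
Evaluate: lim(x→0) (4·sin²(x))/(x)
This is a 0/0 indeterminate form.

Apply L'Hôpital's rule: differentiate numerator and denominator separately.
  f(x) = 4·sin(x)^2   ⇒   f'(x) = 8·sin(x)·cos(x)
  g(x) = x   ⇒   g'(x) = 1
  lim(x→0) f'(x)/g'(x) = lim(x→0) (8·sin(x)·cos(x))/(1)
  = 0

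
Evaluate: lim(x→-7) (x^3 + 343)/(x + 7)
This is a standard limit.

Factor or rationalize the expression:
  lim(x→-7) (x^3 + 343)/(x + 7) = 147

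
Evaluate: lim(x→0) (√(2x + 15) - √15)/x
This is a standard limit.

Factor or rationalize the expression:
  lim(x→0) (√(2x + 15) - √15)/x = sqrt(15)/15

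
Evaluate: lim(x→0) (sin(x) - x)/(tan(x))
This is a 0/0 indeterminate form.

Apply L'Hôpital's rule: differentiate numerator and denominator separately.
  f(x) = -x + sin(x)   ⇒   f'(x) = cos(x) - 1
  g(x) = tan(x)   ⇒   g'(x) = tan(x)^2 + 1
  lim(x→0) f'(x)/g'(x) = lim(x→0) (cos(x) - 1)/(tan(x)^2 + 1)
  = 0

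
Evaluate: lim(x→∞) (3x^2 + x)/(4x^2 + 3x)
This is an ∞/∞ indeterminate form.

Apply L'Hôpital's rule: differentiate numerator and denominator separately.
  f(x) = 3·x^2 + x   ⇒   f'(x) = 6·x + 1
  g(x) = 4·x^2 + 3·x   ⇒   g'(x) = 8·x + 3
  lim(x→∞) f'(x)/g'(x) = lim(x→∞) (6·x + 1)/(8·x + 3)
  = 3/4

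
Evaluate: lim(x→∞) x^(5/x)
This is an exponential indeterminate form.

For exponential indeterminate forms, take the natural log:
  Let L = lim(x→∞) x^(5/x)
  Then ln(L) = lim(x→∞) [exponent × ln(base)]
  Evaluate using L'Hôpital or standard limits, then exponentiate.
  L = 1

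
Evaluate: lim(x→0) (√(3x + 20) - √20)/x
This is a standard limit.

Factor or rationalize the expression:
  lim(x→0) (√(3x + 20) - √20)/x = 3·sqrt(5)/20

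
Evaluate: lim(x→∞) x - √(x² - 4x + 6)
This is an ∞-∞ indeterminate form.

Combine fractions or rationalize to convert ∞-∞ to 0/0 form:
  lim(x→∞) x - √(x² - 4x + 6) = 2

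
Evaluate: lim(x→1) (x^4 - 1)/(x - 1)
This is a standard limit.

Factor or rationalize the expression:
  lim(x→1) (x^4 - 1)/(x - 1) = 4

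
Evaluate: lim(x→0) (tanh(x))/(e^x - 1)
This is a 0/0 indeterminate form.

Apply L'Hôpital's rule: differentiate numerator and denominator separately.
  f(x) = tanh(x)   ⇒   f'(x) = 1 - tanh(x)^2
  g(x) = e^(x) - 1   ⇒   g'(x) = e^(x)
  lim(x→0) f'(x)/g'(x) = lim(x→0) (1 - tanh(x)^2)/(e^(x))
  = 1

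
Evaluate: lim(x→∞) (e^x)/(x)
This is an ∞/∞ indeterminate form.

Apply L'Hôpital's rule: differentiate numerator and denominator separately.
  f(x) = e^(x)   ⇒   f'(x) = e^(x)
  g(x) = x   ⇒   g'(x) = 1
  lim(x→∞) f'(x)/g'(x) = lim(x→∞) (e^(x))/(1)
  = ∞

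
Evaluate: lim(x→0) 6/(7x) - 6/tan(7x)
This is an ∞-∞ indeterminate form.

Combine fractions or rationalize to convert ∞-∞ to 0/0 form:
  lim(x→0) 6/(7x) - 6/tan(7x) = 0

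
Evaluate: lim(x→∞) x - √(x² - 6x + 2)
This is an ∞-∞ indeterminate form.

Combine fractions or rationalize to convert ∞-∞ to 0/0 form:
  lim(x→∞) x - √(x² - 6x + 2) = 3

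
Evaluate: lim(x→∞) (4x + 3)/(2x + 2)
This is an ∞/∞ indeterminate form.

Apply L'Hôpital's rule: differentiate numerator and denominator separately.
  f(x) = 4·x + 3   ⇒   f'(x) = 4
  g(x) = 2·x + 2   ⇒   g'(x) = 2
  lim(x→∞) f'(x)/g'(x) = lim(x→∞) (4)/(2)
  = 2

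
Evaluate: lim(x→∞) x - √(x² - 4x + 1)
This is an ∞-∞ indeterminate form.

Combine fractions or rationalize to convert ∞-∞ to 0/0 form:
  lim(x→∞) x - √(x² - 4x + 1) = 2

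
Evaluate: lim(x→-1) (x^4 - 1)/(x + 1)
This is a standard limit.

Factor or rationalize the expression:
  lim(x→-1) (x^4 - 1)/(x + 1) = -4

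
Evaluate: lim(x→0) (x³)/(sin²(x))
This is a 0/0 indeterminate form.

Apply L'Hôpital's rule: differentiate numerator and denominator separately.
  f(x) = x^3   ⇒   f'(x) = 3·x^2
  g(x) = sin(x)^2   ⇒   g'(x) = 2·sin(x)·cos(x)
  lim(x→0) f'(x)/g'(x) = lim(x→0) (3·x^2)/(2·sin(x)·cos(x))
  = 0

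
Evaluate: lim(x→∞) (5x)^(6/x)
This is an exponential indeterminate form.

For exponential indeterminate forms, take the natural log:
  Let L = lim(x→∞) (5x)^(6/x)
  Then ln(L) = lim(x→∞) [exponent × ln(base)]
  Evaluate using L'Hôpital or standard limits, then exponentiate.
  L = 1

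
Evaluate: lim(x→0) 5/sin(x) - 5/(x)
This is an ∞-∞ indeterminate form.

Combine fractions or rationalize to convert ∞-∞ to 0/0 form:
  lim(x→0) 5/sin(x) - 5/(x) = 0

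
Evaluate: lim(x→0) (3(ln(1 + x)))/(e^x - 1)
This is a 0/0 indeterminate form.

Apply L'Hôpital's rule: differentiate numerator and denominator separately.
  f(x) = 3·ln(x + 1)   ⇒   f'(x) = 3/(x + 1)
  g(x) = e^(x) - 1   ⇒   g'(x) = e^(x)
  lim(x→0) f'(x)/g'(x) = lim(x→0) (3/(x + 1))/(e^(x))
  = 3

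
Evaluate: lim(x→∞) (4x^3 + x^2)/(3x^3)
This is an ∞/∞ indeterminate form.

Apply L'Hôpital's rule: differentiate numerator and denominator separately.
  f(x) = 4·x^3 + x^2   ⇒   f'(x) = 12·x^2 + 2·x
  g(x) = 3·x^3   ⇒   g'(x) = 9·x^2
  lim(x→∞) f'(x)/g'(x) = lim(x→∞) (12·x^2 + 2·x)/(9·x^2)
  = 4/3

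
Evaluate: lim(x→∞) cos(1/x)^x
This is an exponential indeterminate form.

For exponential indeterminate forms, take the natural log:
  Let L = lim(x→∞) cos(1/x)^x
  Then ln(L) = lim(x→∞) [exponent × ln(base)]
  Evaluate using L'Hôpital or standard limits, then exponentiate.
  L = 1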